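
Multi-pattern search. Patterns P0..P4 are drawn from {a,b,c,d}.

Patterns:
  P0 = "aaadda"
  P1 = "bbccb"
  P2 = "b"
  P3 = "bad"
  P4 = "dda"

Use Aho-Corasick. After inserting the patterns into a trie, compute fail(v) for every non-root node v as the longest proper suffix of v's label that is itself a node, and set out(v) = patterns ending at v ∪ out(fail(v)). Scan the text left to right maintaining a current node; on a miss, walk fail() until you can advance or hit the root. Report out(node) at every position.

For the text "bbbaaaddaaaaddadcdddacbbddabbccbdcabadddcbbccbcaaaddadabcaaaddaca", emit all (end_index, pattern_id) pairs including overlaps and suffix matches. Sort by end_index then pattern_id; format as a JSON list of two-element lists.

Build:
Trie nodes:
  0='ε' goto a→1 b→7 d→14
  1='a' goto a→2
  2='aa' goto a→3
  3='aaa' goto d→4
  4='aaad' goto d→5
  5='aaadd' goto a→6
  6='aaadda' goto ·  ←P0
  7='b' goto a→12 b→8  ←P2
  8='bb' goto c→9
  9='bbc' goto c→10
  10='bbcc' goto b→11
  11='bbccb' goto ·  ←P1
  12='ba' goto d→13
  13='bad' goto ·  ←P3
  14='d' goto d→15
  15='dd' goto a→16
  16='dda' goto ·  ←P4

BFS fail/out derivation:
  fail(1) 'a': from fail(0)=0 chase 'a': 0 ⇒ 0;  out=∅∪out(0)=∅
  fail(7) 'b': from fail(0)=0 chase 'b': 0 ⇒ 0;  out={2}∪out(0)={2}
  fail(14) 'd': from fail(0)=0 chase 'd': 0 ⇒ 0;  out=∅∪out(0)=∅
  fail(2) 'aa': from fail(1)=0 chase 'a': 0 ⇒ 1;  out=∅∪out(1)=∅
  fail(8) 'bb': from fail(7)=0 chase 'b': 0 ⇒ 7;  out=∅∪out(7)={2}
  fail(12) 'ba': from fail(7)=0 chase 'a': 0 ⇒ 1;  out=∅∪out(1)=∅
  fail(15) 'dd': from fail(14)=0 chase 'd': 0 ⇒ 14;  out=∅∪out(14)=∅
  fail(3) 'aaa': from fail(2)=1 chase 'a': 1 ⇒ 2;  out=∅∪out(2)=∅
  fail(9) 'bbc': from fail(8)=7 chase 'c': 7→0 ⇒ 0;  out=∅∪out(0)=∅
  fail(13) 'bad': from fail(12)=1 chase 'd': 1→0 ⇒ 14;  out={3}∪out(14)={3}
  fail(16) 'dda': from fail(15)=14 chase 'a': 14→0 ⇒ 1;  out={4}∪out(1)={4}
  fail(4) 'aaad': from fail(3)=2 chase 'd': 2→1→0 ⇒ 14;  out=∅∪out(14)=∅
  fail(10) 'bbcc': from fail(9)=0 chase 'c': 0 ⇒ 0;  out=∅∪out(0)=∅
  fail(5) 'aaadd': from fail(4)=14 chase 'd': 14 ⇒ 15;  out=∅∪out(15)=∅
  fail(11) 'bbccb': from fail(10)=0 chase 'b': 0 ⇒ 7;  out={1}∪out(7)={1,2}
  fail(6) 'aaadda': from fail(5)=15 chase 'a': 15 ⇒ 16;  out={0}∪out(16)={0,4}

Text stream:
i=0 'b': node 0→7  ** P2@[0:0]
i=1 'b': node 7→8  ** P2@[1:1]
i=2 'b': node 8→8 (fail-walked)  ** P2@[2:2]
i=3 'a': node 8→12 (fail-walked)
i=4 'a': node 12→2 (fail-walked)
i=5 'a': node 2→3
i=6 'd': node 3→4
i=7 'd': node 4→5
i=8 'a': node 5→6  ** P0@[3:8],P4@[6:8]
i=9 'a': node 6→2 (fail-walked)
i=10 'a': node 2→3
i=11 'a': node 3→3 (fail-walked)
i=12 'd': node 3→4
i=13 'd': node 4→5
i=14 'a': node 5→6  ** P0@[9:14],P4@[12:14]
i=15 'd': node 6→14 (fail-walked)
i=16 'c': node 14→0 (fail-walked)
i=17 'd': node 0→14
i=18 'd': node 14→15
i=19 'd': node 15→15 (fail-walked)
i=20 'a': node 15→16  ** P4@[18:20]
i=21 'c': node 16→0 (fail-walked)
i=22 'b': node 0→7  ** P2@[22:22]
i=23 'b': node 7→8  ** P2@[23:23]
i=24 'd': node 8→14 (fail-walked)
i=25 'd': node 14→15
i=26 'a': node 15→16  ** P4@[24:26]
i=27 'b': node 16→7 (fail-walked)  ** P2@[27:27]
i=28 'b': node 7→8  ** P2@[28:28]
i=29 'c': node 8→9
i=30 'c': node 9→10
i=31 'b': node 10→11  ** P1@[27:31],P2@[31:31]
i=32 'd': node 11→14 (fail-walked)
i=33 'c': node 14→0 (fail-walked)
i=34 'a': node 0→1
i=35 'b': node 1→7 (fail-walked)  ** P2@[35:35]
i=36 'a': node 7→12
i=37 'd': node 12→13  ** P3@[35:37]
i=38 'd': node 13→15 (fail-walked)
i=39 'd': node 15→15 (fail-walked)
i=40 'c': node 15→0 (fail-walked)
i=41 'b': node 0→7  ** P2@[41:41]
i=42 'b': node 7→8  ** P2@[42:42]
i=43 'c': node 8→9
i=44 'c': node 9→10
i=45 'b': node 10→11  ** P1@[41:45],P2@[45:45]
i=46 'c': node 11→0 (fail-walked)
i=47 'a': node 0→1
i=48 'a': node 1→2
i=49 'a': node 2→3
i=50 'd': node 3→4
i=51 'd': node 4→5
i=52 'a': node 5→6  ** P0@[47:52],P4@[50:52]
i=53 'd': node 6→14 (fail-walked)
i=54 'a': node 14→1 (fail-walked)
i=55 'b': node 1→7 (fail-walked)  ** P2@[55:55]
i=56 'c': node 7→0 (fail-walked)
i=57 'a': node 0→1
i=58 'a': node 1→2
i=59 'a': node 2→3
i=60 'd': node 3→4
i=61 'd': node 4→5
i=62 'a': node 5→6  ** P0@[57:62],P4@[60:62]
i=63 'c': node 6→0 (fail-walked)
i=64 'a': node 0→1

All matches (sorted): [[0,2],[1,2],[2,2],[8,0],[8,4],[14,0],[14,4],[20,4],[22,2],[23,2],[26,4],[27,2],[28,2],[31,1],[31,2],[35,2],[37,3],[41,2],[42,2],[45,1],[45,2],[52,0],[52,4],[55,2],[62,0],[62,4]]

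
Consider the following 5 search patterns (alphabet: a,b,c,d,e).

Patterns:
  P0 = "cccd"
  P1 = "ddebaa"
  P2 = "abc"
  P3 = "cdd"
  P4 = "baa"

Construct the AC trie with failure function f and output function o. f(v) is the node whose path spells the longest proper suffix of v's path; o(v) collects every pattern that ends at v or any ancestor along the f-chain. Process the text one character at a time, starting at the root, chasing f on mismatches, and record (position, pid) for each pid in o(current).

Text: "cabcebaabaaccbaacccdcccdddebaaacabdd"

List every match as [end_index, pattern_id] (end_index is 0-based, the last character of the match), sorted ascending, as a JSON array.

Build:
Trie nodes:
  0='ε' goto a→11 b→16 c→1 d→5
  1='c' goto c→2 d→14
  2='cc' goto c→3
  3='ccc' goto d→4
  4='cccd' goto ·  [P0 ends]
  5='d' goto d→6
  6='dd' goto e→7
  7='dde' goto b→8
  8='ddeb' goto a→9
  9='ddeba' goto a→10
  10='ddebaa' goto ·  [P1 ends]
  11='a' goto b→12
  12='ab' goto c→13
  13='abc' goto ·  [P2 ends]
  14='cd' goto d→15
  15='cdd' goto ·  [P3 ends]
  16='b' goto a→17
  17='ba' goto a→18
  18='baa' goto ·  [P4 ends]

Failure links (BFS by depth):
  fail(1) 'c': from fail(0)=0 chase 'c': 0 ⇒ 0;  out=∅∪out(0)=∅
  fail(5) 'd': from fail(0)=0 chase 'd': 0 ⇒ 0;  out=∅∪out(0)=∅
  fail(11) 'a': from fail(0)=0 chase 'a': 0 ⇒ 0;  out=∅∪out(0)=∅
  fail(16) 'b': from fail(0)=0 chase 'b': 0 ⇒ 0;  out=∅∪out(0)=∅
  fail(2) 'cc': from fail(1)=0 chase 'c': 0 ⇒ 1;  out=∅∪out(1)=∅
  fail(6) 'dd': from fail(5)=0 chase 'd': 0 ⇒ 5;  out=∅∪out(5)=∅
  fail(12) 'ab': from fail(11)=0 chase 'b': 0 ⇒ 16;  out=∅∪out(16)=∅
  fail(14) 'cd': from fail(1)=0 chase 'd': 0 ⇒ 5;  out=∅∪out(5)=∅
  fail(17) 'ba': from fail(16)=0 chase 'a': 0 ⇒ 11;  out=∅∪out(11)=∅
  fail(3) 'ccc': from fail(2)=1 chase 'c': 1 ⇒ 2;  out=∅∪out(2)=∅
  fail(7) 'dde': from fail(6)=5 chase 'e': 5→0 ⇒ 0;  out=∅∪out(0)=∅
  fail(13) 'abc': from fail(12)=16 chase 'c': 16→0 ⇒ 1;  out={2}∪out(1)={2}
  fail(15) 'cdd': from fail(14)=5 chase 'd': 5 ⇒ 6;  out={3}∪out(6)={3}
  fail(18) 'baa': from fail(17)=11 chase 'a': 11→0 ⇒ 11;  out={4}∪out(11)={4}
  fail(4) 'cccd': from fail(3)=2 chase 'd': 2→1 ⇒ 14;  out={0}∪out(14)={0}
  fail(8) 'ddeb': from fail(7)=0 chase 'b': 0 ⇒ 16;  out=∅∪out(16)=∅
  fail(9) 'ddeba': from fail(8)=16 chase 'a': 16 ⇒ 17;  out=∅∪out(17)=∅
  fail(10) 'ddebaa': from fail(9)=17 chase 'a': 17 ⇒ 18;  out={1}∪out(18)={1,4}

Text stream:
i=0 'c': node 0→1
i=1 'a': node 1→11 (via fail)
i=2 'b': node 11→12
i=3 'c': node 12→13  emit P2@[1:3]
i=4 'e': node 13→0 (via fail)
i=5 'b': node 0→16
i=6 'a': node 16→17
i=7 'a': node 17→18  emit P4@[5:7]
i=8 'b': node 18→12 (via fail)
i=9 'a': node 12→17 (via fail)
i=10 'a': node 17→18  emit P4@[8:10]
i=11 'c': node 18→1 (via fail)
i=12 'c': node 1→2
i=13 'b': node 2→16 (via fail)
i=14 'a': node 16→17
i=15 'a': node 17→18  emit P4@[13:15]
i=16 'c': node 18→1 (via fail)
i=17 'c': node 1→2
i=18 'c': node 2→3
i=19 'd': node 3→4  emit P0@[16:19]
i=20 'c': node 4→1 (via fail)
i=21 'c': node 1→2
i=22 'c': node 2→3
i=23 'd': node 3→4  emit P0@[20:23]
i=24 'd': node 4→15 (via fail)  emit P3@[22:24]
i=25 'd': node 15→6 (via fail)
i=26 'e': node 6→7
i=27 'b': node 7→8
i=28 'a': node 8→9
i=29 'a': node 9→10  emit P1@[24:29],P4@[27:29]
i=30 'a': node 10→11 (via fail)
i=31 'c': node 11→1 (via fail)
i=32 'a': node 1→11 (via fail)
i=33 'b': node 11→12
i=34 'd': node 12→5 (via fail)
i=35 'd': node 5→6

All matches (sorted): [[3,2],[7,4],[10,4],[15,4],[19,0],[23,0],[24,3],[29,1],[29,4]]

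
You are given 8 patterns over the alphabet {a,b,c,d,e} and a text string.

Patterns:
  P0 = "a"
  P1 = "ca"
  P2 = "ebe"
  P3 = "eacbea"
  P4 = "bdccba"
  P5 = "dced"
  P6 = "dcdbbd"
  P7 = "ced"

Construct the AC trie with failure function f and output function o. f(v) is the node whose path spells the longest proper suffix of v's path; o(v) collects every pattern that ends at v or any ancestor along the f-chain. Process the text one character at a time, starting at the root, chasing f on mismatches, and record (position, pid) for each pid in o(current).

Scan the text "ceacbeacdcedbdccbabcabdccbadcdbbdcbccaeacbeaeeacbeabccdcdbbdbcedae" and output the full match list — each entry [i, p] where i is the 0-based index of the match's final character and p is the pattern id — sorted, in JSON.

Construct AC machine:
Trie nodes:
  n0 'ε': a→1 b→12 c→2 d→18 e→4
  n1 'a': ·  ←P0
  n2 'c': a→3 e→26
  n3 'ca': ·  ←P1
  n4 'e': a→7 b→5
  n5 'eb': e→6
  n6 'ebe': ·  ←P2
  n7 'ea': c→8
  n8 'eac': b→9
  n9 'eacb': e→10
  n10 'eacbe': a→11
  n11 'eacbea': ·  ←P3
  n12 'b': d→13
  n13 'bd': c→14
  n14 'bdc': c→15
  n15 'bdcc': b→16
  n16 'bdccb': a→17
  n17 'bdccba': ·  ←P4
  n18 'd': c→19
  n19 'dc': d→22 e→20
  n20 'dce': d→21
  n21 'dced': ·  ←P5
  n22 'dcd': b→23
  n23 'dcdb': b→24
  n24 'dcdbb': d→25
  n25 'dcdbbd': ·  ←P6
  n26 'ce': d→27
  n27 'ced': ·  ←P7

BFS fail/out derivation:
  fail(1) 'a': from fail(0)=0 chase 'a': 0 ⇒ 0;  out={0}∪out(0)={0}
  fail(2) 'c': from fail(0)=0 chase 'c': 0 ⇒ 0;  out=∅∪out(0)=∅
  fail(4) 'e': from fail(0)=0 chase 'e': 0 ⇒ 0;  out=∅∪out(0)=∅
  fail(12) 'b': from fail(0)=0 chase 'b': 0 ⇒ 0;  out=∅∪out(0)=∅
  fail(18) 'd': from fail(0)=0 chase 'd': 0 ⇒ 0;  out=∅∪out(0)=∅
  fail(3) 'ca': from fail(2)=0 chase 'a': 0 ⇒ 1;  out={1}∪out(1)={0,1}
  fail(5) 'eb': from fail(4)=0 chase 'b': 0 ⇒ 12;  out=∅∪out(12)=∅
  fail(7) 'ea': from fail(4)=0 chase 'a': 0 ⇒ 1;  out=∅∪out(1)={0}
  fail(13) 'bd': from fail(12)=0 chase 'd': 0 ⇒ 18;  out=∅∪out(18)=∅
  fail(19) 'dc': from fail(18)=0 chase 'c': 0 ⇒ 2;  out=∅∪out(2)=∅
  fail(26) 'ce': from fail(2)=0 chase 'e': 0 ⇒ 4;  out=∅∪out(4)=∅
  fail(6) 'ebe': from fail(5)=12 chase 'e': 12→0 ⇒ 4;  out={2}∪out(4)={2}
  fail(8) 'eac': from fail(7)=1 chase 'c': 1→0 ⇒ 2;  out=∅∪out(2)=∅
  fail(14) 'bdc': from fail(13)=18 chase 'c': 18 ⇒ 19;  out=∅∪out(19)=∅
  fail(20) 'dce': from fail(19)=2 chase 'e': 2 ⇒ 26;  out=∅∪out(26)=∅
  fail(22) 'dcd': from fail(19)=2 chase 'd': 2→0 ⇒ 18;  out=∅∪out(18)=∅
  fail(27) 'ced': from fail(26)=4 chase 'd': 4→0 ⇒ 18;  out={7}∪out(18)={7}
  fail(9) 'eacb': from fail(8)=2 chase 'b': 2→0 ⇒ 12;  out=∅∪out(12)=∅
  fail(15) 'bdcc': from fail(14)=19 chase 'c': 19→2→0 ⇒ 2;  out=∅∪out(2)=∅
  fail(21) 'dced': from fail(20)=26 chase 'd': 26 ⇒ 27;  out={5}∪out(27)={5,7}
  fail(23) 'dcdb': from fail(22)=18 chase 'b': 18→0 ⇒ 12;  out=∅∪out(12)=∅
  fail(10) 'eacbe': from fail(9)=12 chase 'e': 12→0 ⇒ 4;  out=∅∪out(4)=∅
  fail(16) 'bdccb': from fail(15)=2 chase 'b': 2→0 ⇒ 12;  out=∅∪out(12)=∅
  fail(24) 'dcdbb': from fail(23)=12 chase 'b': 12→0 ⇒ 12;  out=∅∪out(12)=∅
  fail(11) 'eacbea': from fail(10)=4 chase 'a': 4 ⇒ 7;  out={3}∪out(7)={0,3}
  fail(17) 'bdccba': from fail(16)=12 chase 'a': 12→0 ⇒ 1;  out={4}∪out(1)={0,4}
  fail(25) 'dcdbbd': from fail(24)=12 chase 'd': 12 ⇒ 13;  out={6}∪out(13)={6}

Run:
pos 0 'c': at 2
pos 1 'e': at 26
pos 2 'a': at 7 (fail-walked)  ** P0@[2:2]
pos 3 'c': at 8
pos 4 'b': at 9
pos 5 'e': at 10
pos 6 'a': at 11  ** P0@[6:6],P3@[1:6]
pos 7 'c': at 8 (fail-walked)
pos 8 'd': at 18 (fail-walked)
pos 9 'c': at 19
pos 10 'e': at 20
pos 11 'd': at 21  ** P5@[8:11],P7@[9:11]
pos 12 'b': at 12 (fail-walked)
pos 13 'd': at 13
pos 14 'c': at 14
pos 15 'c': at 15
pos 16 'b': at 16
pos 17 'a': at 17  ** P0@[17:17],P4@[12:17]
pos 18 'b': at 12 (fail-walked)
pos 19 'c': at 2 (fail-walked)
pos 20 'a': at 3  ** P0@[20:20],P1@[19:20]
pos 21 'b': at 12 (fail-walked)
pos 22 'd': at 13
pos 23 'c': at 14
pos 24 'c': at 15
pos 25 'b': at 16
pos 26 'a': at 17  ** P0@[26:26],P4@[21:26]
pos 27 'd': at 18 (fail-walked)
pos 28 'c': at 19
pos 29 'd': at 22
pos 30 'b': at 23
pos 31 'b': at 24
pos 32 'd': at 25  ** P6@[27:32]
pos 33 'c': at 14 (fail-walked)
pos 34 'b': at 12 (fail-walked)
pos 35 'c': at 2 (fail-walked)
pos 36 'c': at 2 (fail-walked)
pos 37 'a': at 3  ** P0@[37:37],P1@[36:37]
pos 38 'e': at 4 (fail-walked)
pos 39 'a': at 7  ** P0@[39:39]
pos 40 'c': at 8
pos 41 'b': at 9
pos 42 'e': at 10
pos 43 'a': at 11  ** P0@[43:43],P3@[38:43]
pos 44 'e': at 4 (fail-walked)
pos 45 'e': at 4 (fail-walked)
pos 46 'a': at 7  ** P0@[46:46]
pos 47 'c': at 8
pos 48 'b': at 9
pos 49 'e': at 10
pos 50 'a': at 11  ** P0@[50:50],P3@[45:50]
pos 51 'b': at 12 (fail-walked)
pos 52 'c': at 2 (fail-walked)
pos 53 'c': at 2 (fail-walked)
pos 54 'd': at 18 (fail-walked)
pos 55 'c': at 19
pos 56 'd': at 22
pos 57 'b': at 23
pos 58 'b': at 24
pos 59 'd': at 25  ** P6@[54:59]
pos 60 'b': at 12 (fail-walked)
pos 61 'c': at 2 (fail-walked)
pos 62 'e': at 26
pos 63 'd': at 27  ** P7@[61:63]
pos 64 'a': at 1 (fail-walked)  ** P0@[64:64]
pos 65 'e': at 4 (fail-walked)

Result: [[2,0],[6,0],[6,3],[11,5],[11,7],[17,0],[17,4],[20,0],[20,1],[26,0],[26,4],[32,6],[37,0],[37,1],[39,0],[43,0],[43,3],[46,0],[50,0],[50,3],[59,6],[63,7],[64,0]]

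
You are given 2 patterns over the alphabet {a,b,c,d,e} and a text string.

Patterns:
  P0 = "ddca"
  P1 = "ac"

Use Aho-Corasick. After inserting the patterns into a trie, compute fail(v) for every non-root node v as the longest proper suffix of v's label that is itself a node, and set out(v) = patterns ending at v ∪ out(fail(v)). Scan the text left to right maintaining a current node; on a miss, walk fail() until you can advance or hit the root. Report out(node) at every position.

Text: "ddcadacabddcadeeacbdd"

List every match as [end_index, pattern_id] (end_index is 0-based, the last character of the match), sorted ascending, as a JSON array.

Construct AC machine:
Trie (insert patterns):
  n0 'ε': a→5 d→1
  n1 'd': d→2
  n2 'dd': c→3
  n3 'ddc': a→4
  n4 'ddca': ·  ←P0
  n5 'a': c→6
  n6 'ac': ·  ←P1

BFS fail/out derivation:
  fail(1) 'd': from fail(0)=0 chase 'd': 0 ⇒ 0;  out=∅∪out(0)=∅
  fail(5) 'a': from fail(0)=0 chase 'a': 0 ⇒ 0;  out=∅∪out(0)=∅
  fail(2) 'dd': from fail(1)=0 chase 'd': 0 ⇒ 1;  out=∅∪out(1)=∅
  fail(6) 'ac': from fail(5)=0 chase 'c': 0 ⇒ 0;  out={1}∪out(0)={1}
  fail(3) 'ddc': from fail(2)=1 chase 'c': 1→0 ⇒ 0;  out=∅∪out(0)=∅
  fail(4) 'ddca': from fail(3)=0 chase 'a': 0 ⇒ 5;  out={0}∪out(5)={0}

Run:
i=0 'd': node 0→1
i=1 'd': node 1→2
i=2 'c': node 2→3
i=3 'a': node 3→4  → match P0@[0:3]
i=4 'd': node 4→1 (via fail)
i=5 'a': node 1→5 (via fail)
i=6 'c': node 5→6  → match P1@[5:6]
i=7 'a': node 6→5 (via fail)
i=8 'b': node 5→0 (via fail)
i=9 'd': node 0→1
i=10 'd': node 1→2
i=11 'c': node 2→3
i=12 'a': node 3→4  → match P0@[9:12]
i=13 'd': node 4→1 (via fail)
i=14 'e': node 1→0 (via fail)
i=15 'e': node 0→0
i=16 'a': node 0→5
i=17 'c': node 5→6  → match P1@[16:17]
i=18 'b': node 6→0 (via fail)
i=19 'd': node 0→1
i=20 'd': node 1→2

Result: [[3,0],[6,1],[12,0],[17,1]]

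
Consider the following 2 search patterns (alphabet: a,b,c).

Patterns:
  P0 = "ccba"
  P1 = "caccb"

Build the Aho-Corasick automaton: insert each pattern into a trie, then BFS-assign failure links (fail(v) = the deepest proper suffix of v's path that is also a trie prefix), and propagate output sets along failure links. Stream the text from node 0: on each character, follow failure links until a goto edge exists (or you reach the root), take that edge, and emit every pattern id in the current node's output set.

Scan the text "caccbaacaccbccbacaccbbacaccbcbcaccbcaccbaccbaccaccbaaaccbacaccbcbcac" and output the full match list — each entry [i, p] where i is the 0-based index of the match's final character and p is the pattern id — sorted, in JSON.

Build automaton:
Trie nodes:
  n0 'ε': c→1
  n1 'c': a→5 c→2
  n2 'cc': b→3
  n3 'ccb': a→4
  n4 'ccba': ·  ←P0
  n5 'ca': c→6
  n6 'cac': c→7
  n7 'cacc': b→8
  n8 'caccb': ·  ←P1

BFS fail/out derivation:
  n1('c'): parent n0 fail=0; on 'c' 0 → fail=0;  out ∅∪∅=∅
  n2('cc'): parent n1 fail=0; on 'c' 0 → fail=1;  out ∅∪∅=∅
  n5('ca'): parent n1 fail=0; on 'a' 0 → fail=0;  out ∅∪∅=∅
  n3('ccb'): parent n2 fail=1; on 'b' 1→0 → fail=0;  out ∅∪∅=∅
  n6('cac'): parent n5 fail=0; on 'c' 0 → fail=1;  out ∅∪∅=∅
  n4('ccba'): parent n3 fail=0; on 'a' 0 → fail=0;  out {0}∪∅={0}
  n7('cacc'): parent n6 fail=1; on 'c' 1 → fail=2;  out ∅∪∅=∅
  n8('caccb'): parent n7 fail=2; on 'b' 2 → fail=3;  out {1}∪∅={1}

Run:
pos 0 'c': at 1
pos 1 'a': at 5
pos 2 'c': at 6
pos 3 'c': at 7
pos 4 'b': at 8  ** P1@[0:4]
pos 5 'a': at 4 ·f  ** P0@[2:5]
pos 6 'a': at 0 ·f
pos 7 'c': at 1
pos 8 'a': at 5
pos 9 'c': at 6
pos 10 'c': at 7
pos 11 'b': at 8  ** P1@[7:11]
pos 12 'c': at 1 ·f
pos 13 'c': at 2
pos 14 'b': at 3
pos 15 'a': at 4  ** P0@[12:15]
pos 16 'c': at 1 ·f
pos 17 'a': at 5
pos 18 'c': at 6
pos 19 'c': at 7
pos 20 'b': at 8  ** P1@[16:20]
pos 21 'b': at 0 ·f
pos 22 'a': at 0
pos 23 'c': at 1
pos 24 'a': at 5
pos 25 'c': at 6
pos 26 'c': at 7
pos 27 'b': at 8  ** P1@[23:27]
pos 28 'c': at 1 ·f
pos 29 'b': at 0 ·f
pos 30 'c': at 1
pos 31 'a': at 5
pos 32 'c': at 6
pos 33 'c': at 7
pos 34 'b': at 8  ** P1@[30:34]
pos 35 'c': at 1 ·f
pos 36 'a': at 5
pos 37 'c': at 6
pos 38 'c': at 7
pos 39 'b': at 8  ** P1@[35:39]
pos 40 'a': at 4 ·f  ** P0@[37:40]
pos 41 'c': at 1 ·f
pos 42 'c': at 2
pos 43 'b': at 3
pos 44 'a': at 4  ** P0@[41:44]
pos 45 'c': at 1 ·f
pos 46 'c': at 2
pos 47 'a': at 5 ·f
pos 48 'c': at 6
pos 49 'c': at 7
pos 50 'b': at 8  ** P1@[46:50]
pos 51 'a': at 4 ·f  ** P0@[48:51]
pos 52 'a': at 0 ·f
pos 53 'a': at 0
pos 54 'c': at 1
pos 55 'c': at 2
pos 56 'b': at 3
pos 57 'a': at 4  ** P0@[54:57]
pos 58 'c': at 1 ·f
pos 59 'a': at 5
pos 60 'c': at 6
pos 61 'c': at 7
pos 62 'b': at 8  ** P1@[58:62]
pos 63 'c': at 1 ·f
pos 64 'b': at 0 ·f
pos 65 'c': at 1
pos 66 'a': at 5
pos 67 'c': at 6

Matches: [[4,1],[5,0],[11,1],[15,0],[20,1],[27,1],[34,1],[39,1],[40,0],[44,0],[50,1],[51,0],[57,0],[62,1]]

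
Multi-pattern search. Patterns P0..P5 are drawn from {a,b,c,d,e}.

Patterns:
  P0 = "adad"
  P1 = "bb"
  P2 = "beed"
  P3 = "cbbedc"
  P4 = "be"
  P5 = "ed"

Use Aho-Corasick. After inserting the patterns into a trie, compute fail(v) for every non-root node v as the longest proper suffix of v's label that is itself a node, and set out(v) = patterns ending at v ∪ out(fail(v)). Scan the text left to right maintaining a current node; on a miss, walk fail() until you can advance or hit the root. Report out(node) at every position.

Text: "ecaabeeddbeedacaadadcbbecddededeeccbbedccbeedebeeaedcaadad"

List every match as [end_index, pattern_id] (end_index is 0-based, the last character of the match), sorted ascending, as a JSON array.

Build automaton:
Trie (insert patterns):
  n0 'ε': a→1 b→5 c→10 e→16
  n1 'a': d→2
  n2 'ad': a→3
  n3 'ada': d→4
  n4 'adad': ·  [P0 ends]
  n5 'b': b→6 e→7
  n6 'bb': ·  [P1 ends]
  n7 'be': e→8  [P4 ends]
  n8 'bee': d→9
  n9 'beed': ·  [P2 ends]
  n10 'c': b→11
  n11 'cb': b→12
  n12 'cbb': e→13
  n13 'cbbe': d→14
  n14 'cbbed': c→15
  n15 'cbbedc': ·  [P3 ends]
  n16 'e': d→17
  n17 'ed': ·  [P5 ends]

BFS fail/out derivation:
  fail(1) 'a': from fail(0)=0 chase 'a': 0 ⇒ 0;  out=∅∪out(0)=∅
  fail(5) 'b': from fail(0)=0 chase 'b': 0 ⇒ 0;  out=∅∪out(0)=∅
  fail(10) 'c': from fail(0)=0 chase 'c': 0 ⇒ 0;  out=∅∪out(0)=∅
  fail(16) 'e': from fail(0)=0 chase 'e': 0 ⇒ 0;  out=∅∪out(0)=∅
  fail(2) 'ad': from fail(1)=0 chase 'd': 0 ⇒ 0;  out=∅∪out(0)=∅
  fail(6) 'bb': from fail(5)=0 chase 'b': 0 ⇒ 5;  out={1}∪out(5)={1}
  fail(7) 'be': from fail(5)=0 chase 'e': 0 ⇒ 16;  out={4}∪out(16)={4}
  fail(11) 'cb': from fail(10)=0 chase 'b': 0 ⇒ 5;  out=∅∪out(5)=∅
  fail(17) 'ed': from fail(16)=0 chase 'd': 0 ⇒ 0;  out={5}∪out(0)={5}
  fail(3) 'ada': from fail(2)=0 chase 'a': 0 ⇒ 1;  out=∅∪out(1)=∅
  fail(8) 'bee': from fail(7)=16 chase 'e': 16→0 ⇒ 16;  out=∅∪out(16)=∅
  fail(12) 'cbb': from fail(11)=5 chase 'b': 5 ⇒ 6;  out=∅∪out(6)={1}
  fail(4) 'adad': from fail(3)=1 chase 'd': 1 ⇒ 2;  out={0}∪out(2)={0}
  fail(9) 'beed': from fail(8)=16 chase 'd': 16 ⇒ 17;  out={2}∪out(17)={2,5}
  fail(13) 'cbbe': from fail(12)=6 chase 'e': 6→5 ⇒ 7;  out=∅∪out(7)={4}
  fail(14) 'cbbed': from fail(13)=7 chase 'd': 7→16 ⇒ 17;  out=∅∪out(17)={5}
  fail(15) 'cbbedc': from fail(14)=17 chase 'c': 17→0 ⇒ 10;  out={3}∪out(10)={3}

Text stream:
[0] read 'e'  n0⇒n16
[1] read 'c'  n16⇒n10 ·f
[2] read 'a'  n10⇒n1 ·f
[3] read 'a'  n1⇒n1 ·f
[4] read 'b'  n1⇒n5 ·f
[5] read 'e'  n5⇒n7  → match P4@[4:5]
[6] read 'e'  n7⇒n8
[7] read 'd'  n8⇒n9  → match P2@[4:7],P5@[6:7]
[8] read 'd'  n9⇒n0 ·f
[9] read 'b'  n0⇒n5
[10] read 'e'  n5⇒n7  → match P4@[9:10]
[11] read 'e'  n7⇒n8
[12] read 'd'  n8⇒n9  → match P2@[9:12],P5@[11:12]
[13] read 'a'  n9⇒n1 ·f
[14] read 'c'  n1⇒n10 ·f
[15] read 'a'  n10⇒n1 ·f
[16] read 'a'  n1⇒n1 ·f
[17] read 'd'  n1⇒n2
[18] read 'a'  n2⇒n3
[19] read 'd'  n3⇒n4  → match P0@[16:19]
[20] read 'c'  n4⇒n10 ·f
[21] read 'b'  n10⇒n11
[22] read 'b'  n11⇒n12  → match P1@[21:22]
[23] read 'e'  n12⇒n13  → match P4@[22:23]
[24] read 'c'  n13⇒n10 ·f
[25] read 'd'  n10⇒n0 ·f
[26] read 'd'  n0⇒n0
[27] read 'e'  n0⇒n16
[28] read 'd'  n16⇒n17  → match P5@[27:28]
[29] read 'e'  n17⇒n16 ·f
[30] read 'd'  n16⇒n17  → match P5@[29:30]
[31] read 'e'  n17⇒n16 ·f
[32] read 'e'  n16⇒n16 ·f
[33] read 'c'  n16⇒n10 ·f
[34] read 'c'  n10⇒n10 ·f
[35] read 'b'  n10⇒n11
[36] read 'b'  n11⇒n12  → match P1@[35:36]
[37] read 'e'  n12⇒n13  → match P4@[36:37]
[38] read 'd'  n13⇒n14  → match P5@[37:38]
[39] read 'c'  n14⇒n15  → match P3@[34:39]
[40] read 'c'  n15⇒n10 ·f
[41] read 'b'  n10⇒n11
[42] read 'e'  n11⇒n7 ·f  → match P4@[41:42]
[43] read 'e'  n7⇒n8
[44] read 'd'  n8⇒n9  → match P2@[41:44],P5@[43:44]
[45] read 'e'  n9⇒n16 ·f
[46] read 'b'  n16⇒n5 ·f
[47] read 'e'  n5⇒n7  → match P4@[46:47]
[48] read 'e'  n7⇒n8
[49] read 'a'  n8⇒n1 ·f
[50] read 'e'  n1⇒n16 ·f
[51] read 'd'  n16⇒n17  → match P5@[50:51]
[52] read 'c'  n17⇒n10 ·f
[53] read 'a'  n10⇒n1 ·f
[54] read 'a'  n1⇒n1 ·f
[55] read 'd'  n1⇒n2
[56] read 'a'  n2⇒n3
[57] read 'd'  n3⇒n4  → match P0@[54:57]

Result: [[5,4],[7,2],[7,5],[10,4],[12,2],[12,5],[19,0],[22,1],[23,4],[28,5],[30,5],[36,1],[37,4],[38,5],[39,3],[42,4],[44,2],[44,5],[47,4],[51,5],[57,0]]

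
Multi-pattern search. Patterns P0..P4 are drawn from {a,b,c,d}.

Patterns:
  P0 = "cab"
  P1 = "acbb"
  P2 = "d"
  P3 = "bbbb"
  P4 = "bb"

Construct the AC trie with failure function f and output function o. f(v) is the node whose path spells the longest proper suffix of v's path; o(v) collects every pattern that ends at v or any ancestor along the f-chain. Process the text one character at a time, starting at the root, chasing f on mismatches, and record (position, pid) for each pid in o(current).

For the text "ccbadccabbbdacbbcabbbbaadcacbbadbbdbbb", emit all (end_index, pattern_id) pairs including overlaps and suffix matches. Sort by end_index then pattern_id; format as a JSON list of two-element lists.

Construct AC machine:
Trie nodes:
  0='ε' goto a→4 b→9 c→1 d→8
  1='c' goto a→2
  2='ca' goto b→3
  3='cab' goto ·  ←P0
  4='a' goto c→5
  5='ac' goto b→6
  6='acb' goto b→7
  7='acbb' goto ·  ←P1
  8='d' goto ·  ←P2
  9='b' goto b→10
  10='bb' goto b→11  ←P4
  11='bbb' goto b→12
  12='bbbb' goto ·  ←P3

BFS fail/out derivation:
  n1('c'): parent n0 fail=0; on 'c' 0 → fail=0;  out ∅∪∅=∅
  n4('a'): parent n0 fail=0; on 'a' 0 → fail=0;  out ∅∪∅=∅
  n8('d'): parent n0 fail=0; on 'd' 0 → fail=0;  out {2}∪∅={2}
  n9('b'): parent n0 fail=0; on 'b' 0 → fail=0;  out ∅∪∅=∅
  n2('ca'): parent n1 fail=0; on 'a' 0 → fail=4;  out ∅∪∅=∅
  n5('ac'): parent n4 fail=0; on 'c' 0 → fail=1;  out ∅∪∅=∅
  n10('bb'): parent n9 fail=0; on 'b' 0 → fail=9;  out {4}∪∅={4}
  n3('cab'): parent n2 fail=4; on 'b' 4→0 → fail=9;  out {0}∪∅={0}
  n6('acb'): parent n5 fail=1; on 'b' 1→0 → fail=9;  out ∅∪∅=∅
  n11('bbb'): parent n10 fail=9; on 'b' 9 → fail=10;  out ∅∪{4}={4}
  n7('acbb'): parent n6 fail=9; on 'b' 9 → fail=10;  out {1}∪{4}={1,4}
  n12('bbbb'): parent n11 fail=10; on 'b' 10 → fail=11;  out {3}∪{4}={3,4}

Scan:
[0] read 'c'  n0⇒n1
[1] read 'c'  n1⇒n1 (fail-walked)
[2] read 'b'  n1⇒n9 (fail-walked)
[3] read 'a'  n9⇒n4 (fail-walked)
[4] read 'd'  n4⇒n8 (fail-walked)  → match P2@[4:4]
[5] read 'c'  n8⇒n1 (fail-walked)
[6] read 'c'  n1⇒n1 (fail-walked)
[7] read 'a'  n1⇒n2
[8] read 'b'  n2⇒n3  → match P0@[6:8]
[9] read 'b'  n3⇒n10 (fail-walked)  → match P4@[8:9]
[10] read 'b'  n10⇒n11  → match P4@[9:10]
[11] read 'd'  n11⇒n8 (fail-walked)  → match P2@[11:11]
[12] read 'a'  n8⇒n4 (fail-walked)
[13] read 'c'  n4⇒n5
[14] read 'b'  n5⇒n6
[15] read 'b'  n6⇒n7  → match P1@[12:15],P4@[14:15]
[16] read 'c'  n7⇒n1 (fail-walked)
[17] read 'a'  n1⇒n2
[18] read 'b'  n2⇒n3  → match P0@[16:18]
[19] read 'b'  n3⇒n10 (fail-walked)  → match P4@[18:19]
[20] read 'b'  n10⇒n11  → match P4@[19:20]
[21] read 'b'  n11⇒n12  → match P3@[18:21],P4@[20:21]
[22] read 'a'  n12⇒n4 (fail-walked)
[23] read 'a'  n4⇒n4 (fail-walked)
[24] read 'd'  n4⇒n8 (fail-walked)  → match P2@[24:24]
[25] read 'c'  n8⇒n1 (fail-walked)
[26] read 'a'  n1⇒n2
[27] read 'c'  n2⇒n5 (fail-walked)
[28] read 'b'  n5⇒n6
[29] read 'b'  n6⇒n7  → match P1@[26:29],P4@[28:29]
[30] read 'a'  n7⇒n4 (fail-walked)
[31] read 'd'  n4⇒n8 (fail-walked)  → match P2@[31:31]
[32] read 'b'  n8⇒n9 (fail-walked)
[33] read 'b'  n9⇒n10  → match P4@[32:33]
[34] read 'd'  n10⇒n8 (fail-walked)  → match P2@[34:34]
[35] read 'b'  n8⇒n9 (fail-walked)
[36] read 'b'  n9⇒n10  → match P4@[35:36]
[37] read 'b'  n10⇒n11  → match P4@[36:37]

All matches (sorted): [[4,2],[8,0],[9,4],[10,4],[11,2],[15,1],[15,4],[18,0],[19,4],[20,4],[21,3],[21,4],[24,2],[29,1],[29,4],[31,2],[33,4],[34,2],[36,4],[37,4]]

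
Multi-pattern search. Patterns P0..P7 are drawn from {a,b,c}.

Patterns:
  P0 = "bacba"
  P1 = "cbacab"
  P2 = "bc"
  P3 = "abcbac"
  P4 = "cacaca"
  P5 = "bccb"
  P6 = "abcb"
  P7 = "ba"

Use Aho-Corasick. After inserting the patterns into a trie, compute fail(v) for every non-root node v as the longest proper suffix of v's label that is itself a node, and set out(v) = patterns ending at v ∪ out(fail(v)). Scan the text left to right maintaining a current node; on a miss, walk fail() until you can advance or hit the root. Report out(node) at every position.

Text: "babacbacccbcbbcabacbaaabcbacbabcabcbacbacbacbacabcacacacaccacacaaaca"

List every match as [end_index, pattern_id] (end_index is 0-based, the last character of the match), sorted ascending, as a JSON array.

Construct AC machine:
Trie nodes:
  0='ε' goto a→13 b→1 c→6
  1='b' goto a→2 c→12
  2='ba' goto c→3  [P7 ends]
  3='bac' goto b→4
  4='bacb' goto a→5
  5='bacba' goto ·  [P0 ends]
  6='c' goto a→19 b→7
  7='cb' goto a→8
  8='cba' goto c→9
  9='cbac' goto a→10
  10='cbaca' goto b→11
  11='cbacab' goto ·  [P1 ends]
  12='bc' goto c→24  [P2 ends]
  13='a' goto b→14
  14='ab' goto c→15
  15='abc' goto b→16
  16='abcb' goto a→17  [P6 ends]
  17='abcba' goto c→18
  18='abcbac' goto ·  [P3 ends]
  19='ca' goto c→20
  20='cac' goto a→21
  21='caca' goto c→22
  22='cacac' goto a→23
  23='cacaca' goto ·  [P4 ends]
  24='bcc' goto b→25
  25='bccb' goto ·  [P5 ends]

Failure links (BFS by depth):
  fail(1) 'b': from fail(0)=0 chase 'b': 0 ⇒ 0;  out=∅∪out(0)=∅
  fail(6) 'c': from fail(0)=0 chase 'c': 0 ⇒ 0;  out=∅∪out(0)=∅
  fail(13) 'a': from fail(0)=0 chase 'a': 0 ⇒ 0;  out=∅∪out(0)=∅
  fail(2) 'ba': from fail(1)=0 chase 'a': 0 ⇒ 13;  out={7}∪out(13)={7}
  fail(7) 'cb': from fail(6)=0 chase 'b': 0 ⇒ 1;  out=∅∪out(1)=∅
  fail(12) 'bc': from fail(1)=0 chase 'c': 0 ⇒ 6;  out={2}∪out(6)={2}
  fail(14) 'ab': from fail(13)=0 chase 'b': 0 ⇒ 1;  out=∅∪out(1)=∅
  fail(19) 'ca': from fail(6)=0 chase 'a': 0 ⇒ 13;  out=∅∪out(13)=∅
  fail(3) 'bac': from fail(2)=13 chase 'c': 13→0 ⇒ 6;  out=∅∪out(6)=∅
  fail(8) 'cba': from fail(7)=1 chase 'a': 1 ⇒ 2;  out=∅∪out(2)={7}
  fail(15) 'abc': from fail(14)=1 chase 'c': 1 ⇒ 12;  out=∅∪out(12)={2}
  fail(20) 'cac': from fail(19)=13 chase 'c': 13→0 ⇒ 6;  out=∅∪out(6)=∅
  fail(24) 'bcc': from fail(12)=6 chase 'c': 6→0 ⇒ 6;  out=∅∪out(6)=∅
  fail(4) 'bacb': from fail(3)=6 chase 'b': 6 ⇒ 7;  out=∅∪out(7)=∅
  fail(9) 'cbac': from fail(8)=2 chase 'c': 2 ⇒ 3;  out=∅∪out(3)=∅
  fail(16) 'abcb': from fail(15)=12 chase 'b': 12→6 ⇒ 7;  out={6}∪out(7)={6}
  fail(21) 'caca': from fail(20)=6 chase 'a': 6 ⇒ 19;  out=∅∪out(19)=∅
  fail(25) 'bccb': from fail(24)=6 chase 'b': 6 ⇒ 7;  out={5}∪out(7)={5}
  fail(5) 'bacba': from fail(4)=7 chase 'a': 7 ⇒ 8;  out={0}∪out(8)={0,7}
  fail(10) 'cbaca': from fail(9)=3 chase 'a': 3→6 ⇒ 19;  out=∅∪out(19)=∅
  fail(17) 'abcba': from fail(16)=7 chase 'a': 7 ⇒ 8;  out=∅∪out(8)={7}
  fail(22) 'cacac': from fail(21)=19 chase 'c': 19 ⇒ 20;  out=∅∪out(20)=∅
  fail(11) 'cbacab': from fail(10)=19 chase 'b': 19→13 ⇒ 14;  out={1}∪out(14)={1}
  fail(18) 'abcbac': from fail(17)=8 chase 'c': 8 ⇒ 9;  out={3}∪out(9)={3}
  fail(23) 'cacaca': from fail(22)=20 chase 'a': 20 ⇒ 21;  out={4}∪out(21)={4}

Run:
[0] read 'b'  n0⇒n1
[1] read 'a'  n1⇒n2  → match P7@[0:1]
[2] read 'b'  n2⇒n14 ·f
[3] read 'a'  n14⇒n2 ·f  → match P7@[2:3]
[4] read 'c'  n2⇒n3
[5] read 'b'  n3⇒n4
[6] read 'a'  n4⇒n5  → match P0@[2:6],P7@[5:6]
[7] read 'c'  n5⇒n9 ·f
[8] read 'c'  n9⇒n6 ·f
[9] read 'c'  n6⇒n6 ·f
[10] read 'b'  n6⇒n7
[11] read 'c'  n7⇒n12 ·f  → match P2@[10:11]
[12] read 'b'  n12⇒n7 ·f
[13] read 'b'  n7⇒n1 ·f
[14] read 'c'  n1⇒n12  → match P2@[13:14]
[15] read 'a'  n12⇒n19 ·f
[16] read 'b'  n19⇒n14 ·f
[17] read 'a'  n14⇒n2 ·f  → match P7@[16:17]
[18] read 'c'  n2⇒n3
[19] read 'b'  n3⇒n4
[20] read 'a'  n4⇒n5  → match P0@[16:20],P7@[19:20]
[21] read 'a'  n5⇒n13 ·f
[22] read 'a'  n13⇒n13 ·f
[23] read 'b'  n13⇒n14
[24] read 'c'  n14⇒n15  → match P2@[23:24]
[25] read 'b'  n15⇒n16  → match P6@[22:25]
[26] read 'a'  n16⇒n17  → match P7@[25:26]
[27] read 'c'  n17⇒n18  → match P3@[22:27]
[28] read 'b'  n18⇒n4 ·f
[29] read 'a'  n4⇒n5  → match P0@[25:29],P7@[28:29]
[30] read 'b'  n5⇒n14 ·f
[31] read 'c'  n14⇒n15  → match P2@[30:31]
[32] read 'a'  n15⇒n19 ·f
[33] read 'b'  n19⇒n14 ·f
[34] read 'c'  n14⇒n15  → match P2@[33:34]
[35] read 'b'  n15⇒n16  → match P6@[32:35]
[36] read 'a'  n16⇒n17  → match P7@[35:36]
[37] read 'c'  n17⇒n18  → match P3@[32:37]
[38] read 'b'  n18⇒n4 ·f
[39] read 'a'  n4⇒n5  → match P0@[35:39],P7@[38:39]
[40] read 'c'  n5⇒n9 ·f
[41] read 'b'  n9⇒n4 ·f
[42] read 'a'  n4⇒n5  → match P0@[38:42],P7@[41:42]
[43] read 'c'  n5⇒n9 ·f
[44] read 'b'  n9⇒n4 ·f
[45] read 'a'  n4⇒n5  → match P0@[41:45],P7@[44:45]
[46] read 'c'  n5⇒n9 ·f
[47] read 'a'  n9⇒n10
[48] read 'b'  n10⇒n11  → match P1@[43:48]
[49] read 'c'  n11⇒n15 ·f  → match P2@[48:49]
[50] read 'a'  n15⇒n19 ·f
[51] read 'c'  n19⇒n20
[52] read 'a'  n20⇒n21
[53] read 'c'  n21⇒n22
[54] read 'a'  n22⇒n23  → match P4@[49:54]
[55] read 'c'  n23⇒n22 ·f
[56] read 'a'  n22⇒n23  → match P4@[51:56]
[57] read 'c'  n23⇒n22 ·f
[58] read 'c'  n22⇒n6 ·f
[59] read 'a'  n6⇒n19
[60] read 'c'  n19⇒n20
[61] read 'a'  n20⇒n21
[62] read 'c'  n21⇒n22
[63] read 'a'  n22⇒n23  → match P4@[58:63]
[64] read 'a'  n23⇒n13 ·f
[65] read 'a'  n13⇒n13 ·f
[66] read 'c'  n13⇒n6 ·f
[67] read 'a'  n6⇒n19

All matches (sorted): [[1,7],[3,7],[6,0],[6,7],[11,2],[14,2],[17,7],[20,0],[20,7],[24,2],[25,6],[26,7],[27,3],[29,0],[29,7],[31,2],[34,2],[35,6],[36,7],[37,3],[39,0],[39,7],[42,0],[42,7],[45,0],[45,7],[48,1],[49,2],[54,4],[56,4],[63,4]]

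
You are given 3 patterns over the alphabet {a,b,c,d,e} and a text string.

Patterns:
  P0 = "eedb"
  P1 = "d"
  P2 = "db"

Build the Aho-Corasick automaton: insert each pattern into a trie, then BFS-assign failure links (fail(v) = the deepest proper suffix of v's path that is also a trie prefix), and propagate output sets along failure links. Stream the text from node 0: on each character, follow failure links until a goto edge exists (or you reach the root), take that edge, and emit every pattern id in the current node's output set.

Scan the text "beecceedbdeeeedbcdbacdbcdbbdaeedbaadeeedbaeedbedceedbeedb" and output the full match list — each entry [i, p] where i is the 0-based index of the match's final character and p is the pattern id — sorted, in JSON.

Build automaton:
Trie nodes:
  n0 'ε': d→5 e→1
  n1 'e': e→2
  n2 'ee': d→3
  n3 'eed': b→4
  n4 'eedb': ·  ←P0
  n5 'd': b→6  ←P1
  n6 'db': ·  ←P2

Failure links (BFS by depth):
  n1('e'): parent n0 fail=0; on 'e' 0 → fail=0;  out ∅∪∅=∅
  n5('d'): parent n0 fail=0; on 'd' 0 → fail=0;  out {1}∪∅={1}
  n2('ee'): parent n1 fail=0; on 'e' 0 → fail=1;  out ∅∪∅=∅
  n6('db'): parent n5 fail=0; on 'b' 0 → fail=0;  out {2}∪∅={2}
  n3('eed'): parent n2 fail=1; on 'd' 1→0 → fail=5;  out ∅∪{1}={1}
  n4('eedb'): parent n3 fail=5; on 'b' 5 → fail=6;  out {0}∪{2}={0,2}

Text stream:
pos 0 'b': at 0
pos 1 'e': at 1
pos 2 'e': at 2
pos 3 'c': at 0 (via fail)
pos 4 'c': at 0
pos 5 'e': at 1
pos 6 'e': at 2
pos 7 'd': at 3  ** P1@[7:7]
pos 8 'b': at 4  ** P0@[5:8],P2@[7:8]
pos 9 'd': at 5 (via fail)  ** P1@[9:9]
pos 10 'e': at 1 (via fail)
pos 11 'e': at 2
pos 12 'e': at 2 (via fail)
pos 13 'e': at 2 (via fail)
pos 14 'd': at 3  ** P1@[14:14]
pos 15 'b': at 4  ** P0@[12:15],P2@[14:15]
pos 16 'c': at 0 (via fail)
pos 17 'd': at 5  ** P1@[17:17]
pos 18 'b': at 6  ** P2@[17:18]
pos 19 'a': at 0 (via fail)
pos 20 'c': at 0
pos 21 'd': at 5  ** P1@[21:21]
pos 22 'b': at 6  ** P2@[21:22]
pos 23 'c': at 0 (via fail)
pos 24 'd': at 5  ** P1@[24:24]
pos 25 'b': at 6  ** P2@[24:25]
pos 26 'b': at 0 (via fail)
pos 27 'd': at 5  ** P1@[27:27]
pos 28 'a': at 0 (via fail)
pos 29 'e': at 1
pos 30 'e': at 2
pos 31 'd': at 3  ** P1@[31:31]
pos 32 'b': at 4  ** P0@[29:32],P2@[31:32]
pos 33 'a': at 0 (via fail)
pos 34 'a': at 0
pos 35 'd': at 5  ** P1@[35:35]
pos 36 'e': at 1 (via fail)
pos 37 'e': at 2
pos 38 'e': at 2 (via fail)
pos 39 'd': at 3  ** P1@[39:39]
pos 40 'b': at 4  ** P0@[37:40],P2@[39:40]
pos 41 'a': at 0 (via fail)
pos 42 'e': at 1
pos 43 'e': at 2
pos 44 'd': at 3  ** P1@[44:44]
pos 45 'b': at 4  ** P0@[42:45],P2@[44:45]
pos 46 'e': at 1 (via fail)
pos 47 'd': at 5 (via fail)  ** P1@[47:47]
pos 48 'c': at 0 (via fail)
pos 49 'e': at 1
pos 50 'e': at 2
pos 51 'd': at 3  ** P1@[51:51]
pos 52 'b': at 4  ** P0@[49:52],P2@[51:52]
pos 53 'e': at 1 (via fail)
pos 54 'e': at 2
pos 55 'd': at 3  ** P1@[55:55]
pos 56 'b': at 4  ** P0@[53:56],P2@[55:56]

Result: [[7,1],[8,0],[8,2],[9,1],[14,1],[15,0],[15,2],[17,1],[18,2],[21,1],[22,2],[24,1],[25,2],[27,1],[31,1],[32,0],[32,2],[35,1],[39,1],[40,0],[40,2],[44,1],[45,0],[45,2],[47,1],[51,1],[52,0],[52,2],[55,1],[56,0],[56,2]]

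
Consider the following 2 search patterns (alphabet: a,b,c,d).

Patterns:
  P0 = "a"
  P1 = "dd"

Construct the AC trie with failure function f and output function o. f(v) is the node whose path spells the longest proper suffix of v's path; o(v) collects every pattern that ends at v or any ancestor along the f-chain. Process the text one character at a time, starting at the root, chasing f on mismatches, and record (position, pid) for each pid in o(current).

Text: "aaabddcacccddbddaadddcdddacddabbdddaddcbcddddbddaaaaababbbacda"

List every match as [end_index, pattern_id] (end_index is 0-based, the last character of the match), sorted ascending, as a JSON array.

Build:
Trie (insert patterns):
  n0 'ε': a→1 d→2
  n1 'a': ·  [P0 ends]
  n2 'd': d→3
  n3 'dd': ·  [P1 ends]

Failure links (BFS by depth):
  n1('a'): parent n0 fail=0; on 'a' 0 → fail=0;  out {0}∪∅={0}
  n2('d'): parent n0 fail=0; on 'd' 0 → fail=0;  out ∅∪∅=∅
  n3('dd'): parent n2 fail=0; on 'd' 0 → fail=2;  out {1}∪∅={1}

Run:
[0] read 'a'  n0⇒n1  emit P0@[0:0]
[1] read 'a'  n1⇒n1 ·f  emit P0@[1:1]
[2] read 'a'  n1⇒n1 ·f  emit P0@[2:2]
[3] read 'b'  n1⇒n0 ·f
[4] read 'd'  n0⇒n2
[5] read 'd'  n2⇒n3  emit P1@[4:5]
[6] read 'c'  n3⇒n0 ·f
[7] read 'a'  n0⇒n1  emit P0@[7:7]
[8] read 'c'  n1⇒n0 ·f
[9] read 'c'  n0⇒n0
[10] read 'c'  n0⇒n0
[11] read 'd'  n0⇒n2
[12] read 'd'  n2⇒n3  emit P1@[11:12]
[13] read 'b'  n3⇒n0 ·f
[14] read 'd'  n0⇒n2
[15] read 'd'  n2⇒n3  emit P1@[14:15]
[16] read 'a'  n3⇒n1 ·f  emit P0@[16:16]
[17] read 'a'  n1⇒n1 ·f  emit P0@[17:17]
[18] read 'd'  n1⇒n2 ·f
[19] read 'd'  n2⇒n3  emit P1@[18:19]
[20] read 'd'  n3⇒n3 ·f  emit P1@[19:20]
[21] read 'c'  n3⇒n0 ·f
[22] read 'd'  n0⇒n2
[23] read 'd'  n2⇒n3  emit P1@[22:23]
[24] read 'd'  n3⇒n3 ·f  emit P1@[23:24]
[25] read 'a'  n3⇒n1 ·f  emit P0@[25:25]
[26] read 'c'  n1⇒n0 ·f
[27] read 'd'  n0⇒n2
[28] read 'd'  n2⇒n3  emit P1@[27:28]
[29] read 'a'  n3⇒n1 ·f  emit P0@[29:29]
[30] read 'b'  n1⇒n0 ·f
[31] read 'b'  n0⇒n0
[32] read 'd'  n0⇒n2
[33] read 'd'  n2⇒n3  emit P1@[32:33]
[34] read 'd'  n3⇒n3 ·f  emit P1@[33:34]
[35] read 'a'  n3⇒n1 ·f  emit P0@[35:35]
[36] read 'd'  n1⇒n2 ·f
[37] read 'd'  n2⇒n3  emit P1@[36:37]
[38] read 'c'  n3⇒n0 ·f
[39] read 'b'  n0⇒n0
[40] read 'c'  n0⇒n0
[41] read 'd'  n0⇒n2
[42] read 'd'  n2⇒n3  emit P1@[41:42]
[43] read 'd'  n3⇒n3 ·f  emit P1@[42:43]
[44] read 'd'  n3⇒n3 ·f  emit P1@[43:44]
[45] read 'b'  n3⇒n0 ·f
[46] read 'd'  n0⇒n2
[47] read 'd'  n2⇒n3  emit P1@[46:47]
[48] read 'a'  n3⇒n1 ·f  emit P0@[48:48]
[49] read 'a'  n1⇒n1 ·f  emit P0@[49:49]
[50] read 'a'  n1⇒n1 ·f  emit P0@[50:50]
[51] read 'a'  n1⇒n1 ·f  emit P0@[51:51]
[52] read 'a'  n1⇒n1 ·f  emit P0@[52:52]
[53] read 'b'  n1⇒n0 ·f
[54] read 'a'  n0⇒n1  emit P0@[54:54]
[55] read 'b'  n1⇒n0 ·f
[56] read 'b'  n0⇒n0
[57] read 'b'  n0⇒n0
[58] read 'a'  n0⇒n1  emit P0@[58:58]
[59] read 'c'  n1⇒n0 ·f
[60] read 'd'  n0⇒n2
[61] read 'a'  n2⇒n1 ·f  emit P0@[61:61]

Matches: [[0,0],[1,0],[2,0],[5,1],[7,0],[12,1],[15,1],[16,0],[17,0],[19,1],[20,1],[23,1],[24,1],[25,0],[28,1],[29,0],[33,1],[34,1],[35,0],[37,1],[42,1],[43,1],[44,1],[47,1],[48,0],[49,0],[50,0],[51,0],[52,0],[54,0],[58,0],[61,0]]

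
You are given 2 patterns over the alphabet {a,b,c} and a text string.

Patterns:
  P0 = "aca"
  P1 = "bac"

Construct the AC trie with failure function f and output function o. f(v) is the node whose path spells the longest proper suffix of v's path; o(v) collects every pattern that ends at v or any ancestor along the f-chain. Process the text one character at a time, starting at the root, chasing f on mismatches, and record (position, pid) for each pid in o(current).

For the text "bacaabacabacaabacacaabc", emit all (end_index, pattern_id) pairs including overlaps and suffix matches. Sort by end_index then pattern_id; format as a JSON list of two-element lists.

Build automaton:
Trie (insert patterns):
  n0 'ε': a→1 b→4
  n1 'a': c→2
  n2 'ac': a→3
  n3 'aca': ·  [P0 ends]
  n4 'b': a→5
  n5 'ba': c→6
  n6 'bac': ·  [P1 ends]

BFS fail/out derivation:
  fail(1) 'a': from fail(0)=0 chase 'a': 0 ⇒ 0;  out=∅∪out(0)=∅
  fail(4) 'b': from fail(0)=0 chase 'b': 0 ⇒ 0;  out=∅∪out(0)=∅
  fail(2) 'ac': from fail(1)=0 chase 'c': 0 ⇒ 0;  out=∅∪out(0)=∅
  fail(5) 'ba': from fail(4)=0 chase 'a': 0 ⇒ 1;  out=∅∪out(1)=∅
  fail(3) 'aca': from fail(2)=0 chase 'a': 0 ⇒ 1;  out={0}∪out(1)={0}
  fail(6) 'bac': from fail(5)=1 chase 'c': 1 ⇒ 2;  out={1}∪out(2)={1}

Text stream:
pos 0 'b': at 4
pos 1 'a': at 5
pos 2 'c': at 6  emit P1@[0:2]
pos 3 'a': at 3 (fail-walked)  emit P0@[1:3]
pos 4 'a': at 1 (fail-walked)
pos 5 'b': at 4 (fail-walked)
pos 6 'a': at 5
pos 7 'c': at 6  emit P1@[5:7]
pos 8 'a': at 3 (fail-walked)  emit P0@[6:8]
pos 9 'b': at 4 (fail-walked)
pos 10 'a': at 5
pos 11 'c': at 6  emit P1@[9:11]
pos 12 'a': at 3 (fail-walked)  emit P0@[10:12]
pos 13 'a': at 1 (fail-walked)
pos 14 'b': at 4 (fail-walked)
pos 15 'a': at 5
pos 16 'c': at 6  emit P1@[14:16]
pos 17 'a': at 3 (fail-walked)  emit P0@[15:17]
pos 18 'c': at 2 (fail-walked)
pos 19 'a': at 3  emit P0@[17:19]
pos 20 'a': at 1 (fail-walked)
pos 21 'b': at 4 (fail-walked)
pos 22 'c': at 0 (fail-walked)

Result: [[2,1],[3,0],[7,1],[8,0],[11,1],[12,0],[16,1],[17,0],[19,0]]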